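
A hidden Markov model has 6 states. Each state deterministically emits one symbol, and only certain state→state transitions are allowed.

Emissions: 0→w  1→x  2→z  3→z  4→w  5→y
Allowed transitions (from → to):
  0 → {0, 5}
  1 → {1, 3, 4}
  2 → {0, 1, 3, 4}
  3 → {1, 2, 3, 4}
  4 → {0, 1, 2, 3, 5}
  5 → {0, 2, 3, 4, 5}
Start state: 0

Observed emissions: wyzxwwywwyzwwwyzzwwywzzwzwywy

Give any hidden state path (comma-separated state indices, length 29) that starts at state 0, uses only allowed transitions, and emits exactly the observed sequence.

  [0] w  {0,4}  => 0  start
  [1] y  {5}  => 5  0->5 ok
  [2] z  {2,3}  => 3  5->3 ok
  [3] x  {1}  => 1  3->1 ok
  [4] w  {0,4}  => 4  1->4 ok
  [5] w  {0,4}  => 0  4->0 ok
  [6] y  {5}  => 5  0->5 ok
  [7] w  {0,4}  => 0  5->0 ok
  [8] w  {0,4}  => 0  0->0 ok
  [9] y  {5}  => 5  0->5 ok
  [10] z  {2,3}  => 2  5->2 ok
  [11] w  {0,4}  => 4  2->4 ok
  [12] w  {0,4}  => 0  4->0 ok
  [13] w  {0,4}  => 0  0->0 ok
  [14] y  {5}  => 5  0->5 ok
  [15] z  {2,3}  => 3  5->3 ok
  [16] z  {2,3}  => 2  3->2 ok
  [17] w  {0,4}  => 0  2->0 ok
  [18] w  {0,4}  => 0  0->0 ok
  [19] y  {5}  => 5  0->5 ok
  [20] w  {0,4}  => 4  5->4 ok
  [21] z  {2,3}  => 2  4->2 ok
  [22] z  {2,3}  => 3  2->3 ok
  [23] w  {0,4}  => 4  3->4 ok
  [24] z  {2,3}  => 2  4->2 ok
  [25] w  {0,4}  => 0  2->0 ok
  [26] y  {5}  => 5  0->5 ok
  [27] w  {0,4}  => 0  5->0 ok
  [28] y  {5}  => 5  0->5 ok

0,5,3,1,4,0,5,0,0,5,2,4,0,0,5,3,2,0,0,5,4,2,3,4,2,0,5,0,5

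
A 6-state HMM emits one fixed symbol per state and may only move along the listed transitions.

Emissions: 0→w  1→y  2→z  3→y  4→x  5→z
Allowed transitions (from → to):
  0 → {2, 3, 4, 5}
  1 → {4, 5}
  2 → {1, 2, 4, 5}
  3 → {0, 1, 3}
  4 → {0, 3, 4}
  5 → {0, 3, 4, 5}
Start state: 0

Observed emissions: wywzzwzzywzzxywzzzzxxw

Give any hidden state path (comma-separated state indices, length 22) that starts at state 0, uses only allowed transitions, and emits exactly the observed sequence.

0,3,0,2,5,0,2,5,3,0,2,2,4,3,0,2,5,5,5,4,4,0

  0: obs=w cand={0} pick 0 [start]
  1: obs=y cand={1,3} pick 3 [0->3 ok]
  2: obs=w cand={0} pick 0 [3->0 ok]
  3: obs=z cand={2,5} pick 2 [0->2 ok]
  4: obs=z cand={2,5} pick 5 [2->5 ok]
  5: obs=w cand={0} pick 0 [5->0 ok]
  6: obs=z cand={2,5} pick 2 [0->2 ok]
  7: obs=z cand={2,5} pick 5 [2->5 ok]
  8: obs=y cand={1,3} pick 3 [5->3 ok]
  9: obs=w cand={0} pick 0 [3->0 ok]
  10: obs=z cand={2,5} pick 2 [0->2 ok]
  11: obs=z cand={2,5} pick 2 [2->2 ok]
  12: obs=x cand={4} pick 4 [2->4 ok]
  13: obs=y cand={1,3} pick 3 [4->3 ok]
  14: obs=w cand={0} pick 0 [3->0 ok]
  15: obs=z cand={2,5} pick 2 [0->2 ok]
  16: obs=z cand={2,5} pick 5 [2->5 ok]
  17: obs=z cand={2,5} pick 5 [5->5 ok]
  18: obs=z cand={2,5} pick 5 [5->5 ok]
  19: obs=x cand={4} pick 4 [5->4 ok]
  20: obs=x cand={4} pick 4 [4->4 ok]
  21: obs=w cand={0} pick 0 [4->0 ok]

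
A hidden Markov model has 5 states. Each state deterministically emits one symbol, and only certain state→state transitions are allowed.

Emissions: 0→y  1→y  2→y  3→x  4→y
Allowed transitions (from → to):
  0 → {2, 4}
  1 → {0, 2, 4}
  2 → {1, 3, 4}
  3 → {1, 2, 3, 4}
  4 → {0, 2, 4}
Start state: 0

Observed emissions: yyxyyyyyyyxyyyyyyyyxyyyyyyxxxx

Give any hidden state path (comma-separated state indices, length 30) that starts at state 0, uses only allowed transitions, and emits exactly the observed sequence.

  0: obs=y cand={0,1,2,4} pick 0 [start]
  1: obs=y cand={0,1,2,4} pick 2 [0->2 ok]
  2: obs=x cand={3} pick 3 [2->3 ok]
  3: obs=y cand={0,1,2,4} pick 2 [3->2 ok]
  4: obs=y cand={0,1,2,4} pick 4 [2->4 ok]
  5: obs=y cand={0,1,2,4} pick 4 [4->4 ok]
  6: obs=y cand={0,1,2,4} pick 4 [4->4 ok]
  7: obs=y cand={0,1,2,4} pick 4 [4->4 ok]
  8: obs=y cand={0,1,2,4} pick 4 [4->4 ok]
  9: obs=y cand={0,1,2,4} pick 2 [4->2 ok]
  10: obs=x cand={3} pick 3 [2->3 ok]
  11: obs=y cand={0,1,2,4} pick 1 [3->1 ok]
  12: obs=y cand={0,1,2,4} pick 4 [1->4 ok]
  13: obs=y cand={0,1,2,4} pick 0 [4->0 ok]
  14: obs=y cand={0,1,2,4} pick 4 [0->4 ok]
  15: obs=y cand={0,1,2,4} pick 2 [4->2 ok]
  16: obs=y cand={0,1,2,4} pick 4 [2->4 ok]
  17: obs=y cand={0,1,2,4} pick 0 [4->0 ok]
  18: obs=y cand={0,1,2,4} pick 2 [0->2 ok]
  19: obs=x cand={3} pick 3 [2->3 ok]
  20: obs=y cand={0,1,2,4} pick 1 [3->1 ok]
  21: obs=y cand={0,1,2,4} pick 4 [1->4 ok]
  22: obs=y cand={0,1,2,4} pick 4 [4->4 ok]
  23: obs=y cand={0,1,2,4} pick 2 [4->2 ok]
  24: obs=y cand={0,1,2,4} pick 4 [2->4 ok]
  25: obs=y cand={0,1,2,4} pick 2 [4->2 ok]
  26: obs=x cand={3} pick 3 [2->3 ok]
  27: obs=x cand={3} pick 3 [3->3 ok]
  28: obs=x cand={3} pick 3 [3->3 ok]
  29: obs=x cand={3} pick 3 [3->3 ok]

0,2,3,2,4,4,4,4,4,2,3,1,4,0,4,2,4,0,2,3,1,4,4,2,4,2,3,3,3,3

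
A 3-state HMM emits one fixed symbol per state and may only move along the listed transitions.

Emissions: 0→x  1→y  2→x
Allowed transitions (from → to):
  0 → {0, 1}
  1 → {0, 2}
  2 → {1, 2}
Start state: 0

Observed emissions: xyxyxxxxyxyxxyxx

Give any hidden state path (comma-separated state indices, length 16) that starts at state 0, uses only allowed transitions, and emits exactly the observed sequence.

  0: obs=x cand={0,2} pick 0 [start]
  1: obs=y cand={1} pick 1 [0->1 ok]
  2: obs=x cand={0,2} pick 2 [1->2 ok]
  3: obs=y cand={1} pick 1 [2->1 ok]
  4: obs=x cand={0,2} pick 2 [1->2 ok]
  5: obs=x cand={0,2} pick 2 [2->2 ok]
  6: obs=x cand={0,2} pick 2 [2->2 ok]
  7: obs=x cand={0,2} pick 2 [2->2 ok]
  8: obs=y cand={1} pick 1 [2->1 ok]
  9: obs=x cand={0,2} pick 2 [1->2 ok]
  10: obs=y cand={1} pick 1 [2->1 ok]
  11: obs=x cand={0,2} pick 0 [1->0 ok]
  12: obs=x cand={0,2} pick 0 [0->0 ok]
  13: obs=y cand={1} pick 1 [0->1 ok]
  14: obs=x cand={0,2} pick 2 [1->2 ok]
  15: obs=x cand={0,2} pick 2 [2->2 ok]

0,1,2,1,2,2,2,2,1,2,1,0,0,1,2,2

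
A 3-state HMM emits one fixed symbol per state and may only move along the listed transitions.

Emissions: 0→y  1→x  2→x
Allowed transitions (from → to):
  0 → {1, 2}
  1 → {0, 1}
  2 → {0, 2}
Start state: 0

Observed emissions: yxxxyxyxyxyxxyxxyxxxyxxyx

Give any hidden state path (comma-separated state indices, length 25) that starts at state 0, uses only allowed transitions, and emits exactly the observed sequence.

  t0 'y' -> {0}, take 0 (start)
  t1 'x' -> {1,2}, take 1 (0->1 ok)
  t2 'x' -> {1,2}, take 1 (1->1 ok)
  t3 'x' -> {1,2}, take 1 (1->1 ok)
  t4 'y' -> {0}, take 0 (1->0 ok)
  t5 'x' -> {1,2}, take 2 (0->2 ok)
  t6 'y' -> {0}, take 0 (2->0 ok)
  t7 'x' -> {1,2}, take 1 (0->1 ok)
  t8 'y' -> {0}, take 0 (1->0 ok)
  t9 'x' -> {1,2}, take 2 (0->2 ok)
  t10 'y' -> {0}, take 0 (2->0 ok)
  t11 'x' -> {1,2}, take 2 (0->2 ok)
  t12 'x' -> {1,2}, take 2 (2->2 ok)
  t13 'y' -> {0}, take 0 (2->0 ok)
  t14 'x' -> {1,2}, take 1 (0->1 ok)
  t15 'x' -> {1,2}, take 1 (1->1 ok)
  t16 'y' -> {0}, take 0 (1->0 ok)
  t17 'x' -> {1,2}, take 1 (0->1 ok)
  t18 'x' -> {1,2}, take 1 (1->1 ok)
  t19 'x' -> {1,2}, take 1 (1->1 ok)
  t20 'y' -> {0}, take 0 (1->0 ok)
  t21 'x' -> {1,2}, take 2 (0->2 ok)
  t22 'x' -> {1,2}, take 2 (2->2 ok)
  t23 'y' -> {0}, take 0 (2->0 ok)
  t24 'x' -> {1,2}, take 1 (0->1 ok)

0,1,1,1,0,2,0,1,0,2,0,2,2,0,1,1,0,1,1,1,0,2,2,0,1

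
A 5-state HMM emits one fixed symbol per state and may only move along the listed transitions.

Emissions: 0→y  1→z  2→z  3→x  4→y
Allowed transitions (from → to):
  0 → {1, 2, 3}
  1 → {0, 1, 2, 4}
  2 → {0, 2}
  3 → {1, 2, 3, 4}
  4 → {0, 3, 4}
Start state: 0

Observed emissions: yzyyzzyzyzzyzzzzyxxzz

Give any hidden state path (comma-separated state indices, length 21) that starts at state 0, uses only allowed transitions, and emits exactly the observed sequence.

  t0 'y' -> {0,4}, take 0 (start)
  t1 'z' -> {1,2}, take 1 (0->1 ok)
  t2 'y' -> {0,4}, take 4 (1->4 ok)
  t3 'y' -> {0,4}, take 0 (4->0 ok)
  t4 'z' -> {1,2}, take 2 (0->2 ok)
  t5 'z' -> {1,2}, take 2 (2->2 ok)
  t6 'y' -> {0,4}, take 0 (2->0 ok)
  t7 'z' -> {1,2}, take 2 (0->2 ok)
  t8 'y' -> {0,4}, take 0 (2->0 ok)
  t9 'z' -> {1,2}, take 2 (0->2 ok)
  t10 'z' -> {1,2}, take 2 (2->2 ok)
  t11 'y' -> {0,4}, take 0 (2->0 ok)
  t12 'z' -> {1,2}, take 1 (0->1 ok)
  t13 'z' -> {1,2}, take 2 (1->2 ok)
  t14 'z' -> {1,2}, take 2 (2->2 ok)
  t15 'z' -> {1,2}, take 2 (2->2 ok)
  t16 'y' -> {0,4}, take 0 (2->0 ok)
  t17 'x' -> {3}, take 3 (0->3 ok)
  t18 'x' -> {3}, take 3 (3->3 ok)
  t19 'z' -> {1,2}, take 1 (3->1 ok)
  t20 'z' -> {1,2}, take 2 (1->2 ok)

0,1,4,0,2,2,0,2,0,2,2,0,1,2,2,2,0,3,3,1,2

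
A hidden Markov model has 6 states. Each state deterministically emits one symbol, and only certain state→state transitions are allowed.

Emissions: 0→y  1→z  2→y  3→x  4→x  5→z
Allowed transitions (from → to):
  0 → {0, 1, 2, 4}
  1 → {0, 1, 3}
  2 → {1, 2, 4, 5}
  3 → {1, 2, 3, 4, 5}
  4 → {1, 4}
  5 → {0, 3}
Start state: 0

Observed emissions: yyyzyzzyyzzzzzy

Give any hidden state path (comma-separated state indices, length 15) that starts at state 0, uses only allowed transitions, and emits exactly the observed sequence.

0,0,2,5,0,1,1,0,2,1,1,1,1,1,0

  t0 'y' -> {0,2}, take 0 (start)
  t1 'y' -> {0,2}, take 0 (0->0 ok)
  t2 'y' -> {0,2}, take 2 (0->2 ok)
  t3 'z' -> {1,5}, take 5 (2->5 ok)
  t4 'y' -> {0,2}, take 0 (5->0 ok)
  t5 'z' -> {1,5}, take 1 (0->1 ok)
  t6 'z' -> {1,5}, take 1 (1->1 ok)
  t7 'y' -> {0,2}, take 0 (1->0 ok)
  t8 'y' -> {0,2}, take 2 (0->2 ok)
  t9 'z' -> {1,5}, take 1 (2->1 ok)
  t10 'z' -> {1,5}, take 1 (1->1 ok)
  t11 'z' -> {1,5}, take 1 (1->1 ok)
  t12 'z' -> {1,5}, take 1 (1->1 ok)
  t13 'z' -> {1,5}, take 1 (1->1 ok)
  t14 'y' -> {0,2}, take 0 (1->0 ok)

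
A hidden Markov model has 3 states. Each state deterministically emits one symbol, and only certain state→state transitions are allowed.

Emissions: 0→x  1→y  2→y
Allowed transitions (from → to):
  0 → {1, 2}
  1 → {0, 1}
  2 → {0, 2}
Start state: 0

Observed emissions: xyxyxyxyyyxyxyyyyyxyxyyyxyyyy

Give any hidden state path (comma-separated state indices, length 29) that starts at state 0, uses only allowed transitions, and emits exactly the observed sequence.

  [0] x  {0}  => 0  start
  [1] y  {1,2}  => 1  0->1 ok
  [2] x  {0}  => 0  1->0 ok
  [3] y  {1,2}  => 1  0->1 ok
  [4] x  {0}  => 0  1->0 ok
  [5] y  {1,2}  => 2  0->2 ok
  [6] x  {0}  => 0  2->0 ok
  [7] y  {1,2}  => 1  0->1 ok
  [8] y  {1,2}  => 1  1->1 ok
  [9] y  {1,2}  => 1  1->1 ok
  [10] x  {0}  => 0  1->0 ok
  [11] y  {1,2}  => 1  0->1 ok
  [12] x  {0}  => 0  1->0 ok
  [13] y  {1,2}  => 2  0->2 ok
  [14] y  {1,2}  => 2  2->2 ok
  [15] y  {1,2}  => 2  2->2 ok
  [16] y  {1,2}  => 2  2->2 ok
  [17] y  {1,2}  => 2  2->2 ok
  [18] x  {0}  => 0  2->0 ok
  [19] y  {1,2}  => 2  0->2 ok
  [20] x  {0}  => 0  2->0 ok
  [21] y  {1,2}  => 2  0->2 ok
  [22] y  {1,2}  => 2  2->2 ok
  [23] y  {1,2}  => 2  2->2 ok
  [24] x  {0}  => 0  2->0 ok
  [25] y  {1,2}  => 2  0->2 ok
  [26] y  {1,2}  => 2  2->2 ok
  [27] y  {1,2}  => 2  2->2 ok
  [28] y  {1,2}  => 2  2->2 ok

0,1,0,1,0,2,0,1,1,1,0,1,0,2,2,2,2,2,0,2,0,2,2,2,0,2,2,2,2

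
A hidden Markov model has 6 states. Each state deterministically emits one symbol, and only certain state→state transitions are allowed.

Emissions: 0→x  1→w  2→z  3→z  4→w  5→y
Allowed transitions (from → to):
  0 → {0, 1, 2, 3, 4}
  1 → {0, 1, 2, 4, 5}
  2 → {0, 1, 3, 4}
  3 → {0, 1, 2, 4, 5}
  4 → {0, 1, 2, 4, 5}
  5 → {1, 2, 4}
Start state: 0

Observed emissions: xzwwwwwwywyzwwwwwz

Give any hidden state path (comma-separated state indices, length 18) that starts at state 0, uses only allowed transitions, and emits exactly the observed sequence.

0,3,4,1,4,1,1,4,5,1,5,2,4,1,4,4,1,2

  [0] x  {0}  => 0  start
  [1] z  {2,3}  => 3  0->3 ok
  [2] w  {1,4}  => 4  3->4 ok
  [3] w  {1,4}  => 1  4->1 ok
  [4] w  {1,4}  => 4  1->4 ok
  [5] w  {1,4}  => 1  4->1 ok
  [6] w  {1,4}  => 1  1->1 ok
  [7] w  {1,4}  => 4  1->4 ok
  [8] y  {5}  => 5  4->5 ok
  [9] w  {1,4}  => 1  5->1 ok
  [10] y  {5}  => 5  1->5 ok
  [11] z  {2,3}  => 2  5->2 ok
  [12] w  {1,4}  => 4  2->4 ok
  [13] w  {1,4}  => 1  4->1 ok
  [14] w  {1,4}  => 4  1->4 ok
  [15] w  {1,4}  => 4  4->4 ok
  [16] w  {1,4}  => 1  4->1 ok
  [17] z  {2,3}  => 2  1->2 ok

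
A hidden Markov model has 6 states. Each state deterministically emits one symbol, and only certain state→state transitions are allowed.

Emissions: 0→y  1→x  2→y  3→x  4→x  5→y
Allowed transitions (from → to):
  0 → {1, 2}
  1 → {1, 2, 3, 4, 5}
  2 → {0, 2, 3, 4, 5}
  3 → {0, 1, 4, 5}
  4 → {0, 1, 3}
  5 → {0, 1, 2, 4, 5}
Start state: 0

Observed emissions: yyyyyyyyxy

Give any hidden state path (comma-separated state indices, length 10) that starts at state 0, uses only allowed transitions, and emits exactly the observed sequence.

0,2,5,5,5,0,2,2,3,5

  0: obs=y cand={0,2,5} pick 0 [start]
  1: obs=y cand={0,2,5} pick 2 [0->2 ok]
  2: obs=y cand={0,2,5} pick 5 [2->5 ok]
  3: obs=y cand={0,2,5} pick 5 [5->5 ok]
  4: obs=y cand={0,2,5} pick 5 [5->5 ok]
  5: obs=y cand={0,2,5} pick 0 [5->0 ok]
  6: obs=y cand={0,2,5} pick 2 [0->2 ok]
  7: obs=y cand={0,2,5} pick 2 [2->2 ok]
  8: obs=x cand={1,3,4} pick 3 [2->3 ok]
  9: obs=y cand={0,2,5} pick 5 [3->5 ok]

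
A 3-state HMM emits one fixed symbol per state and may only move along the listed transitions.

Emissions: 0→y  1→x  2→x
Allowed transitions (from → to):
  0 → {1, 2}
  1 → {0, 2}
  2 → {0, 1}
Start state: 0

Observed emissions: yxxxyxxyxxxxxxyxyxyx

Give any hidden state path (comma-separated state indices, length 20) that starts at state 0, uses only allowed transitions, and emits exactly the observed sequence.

  t0 'y' -> {0}, take 0 (start)
  t1 'x' -> {1,2}, take 2 (0->2 ok)
  t2 'x' -> {1,2}, take 1 (2->1 ok)
  t3 'x' -> {1,2}, take 2 (1->2 ok)
  t4 'y' -> {0}, take 0 (2->0 ok)
  t5 'x' -> {1,2}, take 2 (0->2 ok)
  t6 'x' -> {1,2}, take 1 (2->1 ok)
  t7 'y' -> {0}, take 0 (1->0 ok)
  t8 'x' -> {1,2}, take 2 (0->2 ok)
  t9 'x' -> {1,2}, take 1 (2->1 ok)
  t10 'x' -> {1,2}, take 2 (1->2 ok)
  t11 'x' -> {1,2}, take 1 (2->1 ok)
  t12 'x' -> {1,2}, take 2 (1->2 ok)
  t13 'x' -> {1,2}, take 1 (2->1 ok)
  t14 'y' -> {0}, take 0 (1->0 ok)
  t15 'x' -> {1,2}, take 1 (0->1 ok)
  t16 'y' -> {0}, take 0 (1->0 ok)
  t17 'x' -> {1,2}, take 1 (0->1 ok)
  t18 'y' -> {0}, take 0 (1->0 ok)
  t19 'x' -> {1,2}, take 1 (0->1 ok)

0,2,1,2,0,2,1,0,2,1,2,1,2,1,0,1,0,1,0,1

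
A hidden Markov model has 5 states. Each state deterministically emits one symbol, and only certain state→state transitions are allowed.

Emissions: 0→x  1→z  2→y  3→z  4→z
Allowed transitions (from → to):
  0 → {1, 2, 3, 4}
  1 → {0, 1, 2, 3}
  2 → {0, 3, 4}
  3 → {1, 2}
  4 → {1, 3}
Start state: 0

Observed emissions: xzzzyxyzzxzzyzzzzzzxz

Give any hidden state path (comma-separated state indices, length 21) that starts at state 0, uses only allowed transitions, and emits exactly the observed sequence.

0,1,1,3,2,0,2,4,1,0,4,3,2,3,1,1,3,1,1,0,3

  t0 'x' -> {0}, take 0 (start)
  t1 'z' -> {1,3,4}, take 1 (0->1 ok)
  t2 'z' -> {1,3,4}, take 1 (1->1 ok)
  t3 'z' -> {1,3,4}, take 3 (1->3 ok)
  t4 'y' -> {2}, take 2 (3->2 ok)
  t5 'x' -> {0}, take 0 (2->0 ok)
  t6 'y' -> {2}, take 2 (0->2 ok)
  t7 'z' -> {1,3,4}, take 4 (2->4 ok)
  t8 'z' -> {1,3,4}, take 1 (4->1 ok)
  t9 'x' -> {0}, take 0 (1->0 ok)
  t10 'z' -> {1,3,4}, take 4 (0->4 ok)
  t11 'z' -> {1,3,4}, take 3 (4->3 ok)
  t12 'y' -> {2}, take 2 (3->2 ok)
  t13 'z' -> {1,3,4}, take 3 (2->3 ok)
  t14 'z' -> {1,3,4}, take 1 (3->1 ok)
  t15 'z' -> {1,3,4}, take 1 (1->1 ok)
  t16 'z' -> {1,3,4}, take 3 (1->3 ok)
  t17 'z' -> {1,3,4}, take 1 (3->1 ok)
  t18 'z' -> {1,3,4}, take 1 (1->1 ok)
  t19 'x' -> {0}, take 0 (1->0 ok)
  t20 'z' -> {1,3,4}, take 3 (0->3 ok)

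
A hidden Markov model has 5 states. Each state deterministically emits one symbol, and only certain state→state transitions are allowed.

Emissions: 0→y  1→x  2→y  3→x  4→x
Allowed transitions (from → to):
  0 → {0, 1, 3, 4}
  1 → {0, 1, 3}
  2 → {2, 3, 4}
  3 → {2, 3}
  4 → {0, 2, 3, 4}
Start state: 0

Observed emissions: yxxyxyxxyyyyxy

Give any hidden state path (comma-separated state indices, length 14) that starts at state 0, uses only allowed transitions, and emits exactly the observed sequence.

0,1,3,2,4,0,1,3,2,2,2,2,3,2

  t0 'y' -> {0,2}, take 0 (start)
  t1 'x' -> {1,3,4}, take 1 (0->1 ok)
  t2 'x' -> {1,3,4}, take 3 (1->3 ok)
  t3 'y' -> {0,2}, take 2 (3->2 ok)
  t4 'x' -> {1,3,4}, take 4 (2->4 ok)
  t5 'y' -> {0,2}, take 0 (4->0 ok)
  t6 'x' -> {1,3,4}, take 1 (0->1 ok)
  t7 'x' -> {1,3,4}, take 3 (1->3 ok)
  t8 'y' -> {0,2}, take 2 (3->2 ok)
  t9 'y' -> {0,2}, take 2 (2->2 ok)
  t10 'y' -> {0,2}, take 2 (2->2 ok)
  t11 'y' -> {0,2}, take 2 (2->2 ok)
  t12 'x' -> {1,3,4}, take 3 (2->3 ok)
  t13 'y' -> {0,2}, take 2 (3->2 ok)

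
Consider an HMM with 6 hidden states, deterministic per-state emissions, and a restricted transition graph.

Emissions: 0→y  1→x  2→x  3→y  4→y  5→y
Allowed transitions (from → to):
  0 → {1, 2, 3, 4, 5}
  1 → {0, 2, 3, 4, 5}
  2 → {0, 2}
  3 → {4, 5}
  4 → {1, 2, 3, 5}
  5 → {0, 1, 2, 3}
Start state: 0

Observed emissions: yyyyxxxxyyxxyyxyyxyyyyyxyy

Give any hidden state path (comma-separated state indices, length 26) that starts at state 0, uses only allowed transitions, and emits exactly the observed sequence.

  pos 0: y in {0,3,4,5}, choose 0; start
  pos 1: y in {0,3,4,5}, choose 4; 0->4 ok
  pos 2: y in {0,3,4,5}, choose 3; 4->3 ok
  pos 3: y in {0,3,4,5}, choose 5; 3->5 ok
  pos 4: x in {1,2}, choose 1; 5->1 ok
  pos 5: x in {1,2}, choose 2; 1->2 ok
  pos 6: x in {1,2}, choose 2; 2->2 ok
  pos 7: x in {1,2}, choose 2; 2->2 ok
  pos 8: y in {0,3,4,5}, choose 0; 2->0 ok
  pos 9: y in {0,3,4,5}, choose 5; 0->5 ok
  pos 10: x in {1,2}, choose 2; 5->2 ok
  pos 11: x in {1,2}, choose 2; 2->2 ok
  pos 12: y in {0,3,4,5}, choose 0; 2->0 ok
  pos 13: y in {0,3,4,5}, choose 4; 0->4 ok
  pos 14: x in {1,2}, choose 1; 4->1 ok
  pos 15: y in {0,3,4,5}, choose 5; 1->5 ok
  pos 16: y in {0,3,4,5}, choose 0; 5->0 ok
  pos 17: x in {1,2}, choose 1; 0->1 ok
  pos 18: y in {0,3,4,5}, choose 3; 1->3 ok
  pos 19: y in {0,3,4,5}, choose 4; 3->4 ok
  pos 20: y in {0,3,4,5}, choose 3; 4->3 ok
  pos 21: y in {0,3,4,5}, choose 4; 3->4 ok
  pos 22: y in {0,3,4,5}, choose 5; 4->5 ok
  pos 23: x in {1,2}, choose 2; 5->2 ok
  pos 24: y in {0,3,4,5}, choose 0; 2->0 ok
  pos 25: y in {0,3,4,5}, choose 4; 0->4 ok

0,4,3,5,1,2,2,2,0,5,2,2,0,4,1,5,0,1,3,4,3,4,5,2,0,4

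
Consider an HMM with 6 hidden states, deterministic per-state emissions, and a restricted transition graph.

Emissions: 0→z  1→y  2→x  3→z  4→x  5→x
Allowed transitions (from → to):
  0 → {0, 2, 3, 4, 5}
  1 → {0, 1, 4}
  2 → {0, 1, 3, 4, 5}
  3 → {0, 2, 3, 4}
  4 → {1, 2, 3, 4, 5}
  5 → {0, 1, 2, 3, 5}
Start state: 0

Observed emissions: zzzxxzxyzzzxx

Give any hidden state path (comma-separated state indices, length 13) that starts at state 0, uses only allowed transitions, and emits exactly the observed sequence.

0,0,0,5,2,0,4,1,0,3,0,4,2

  0: obs=z cand={0,3} pick 0 [start]
  1: obs=z cand={0,3} pick 0 [0->0 ok]
  2: obs=z cand={0,3} pick 0 [0->0 ok]
  3: obs=x cand={2,4,5} pick 5 [0->5 ok]
  4: obs=x cand={2,4,5} pick 2 [5->2 ok]
  5: obs=z cand={0,3} pick 0 [2->0 ok]
  6: obs=x cand={2,4,5} pick 4 [0->4 ok]
  7: obs=y cand={1} pick 1 [4->1 ok]
  8: obs=z cand={0,3} pick 0 [1->0 ok]
  9: obs=z cand={0,3} pick 3 [0->3 ok]
  10: obs=z cand={0,3} pick 0 [3->0 ok]
  11: obs=x cand={2,4,5} pick 4 [0->4 ok]
  12: obs=x cand={2,4,5} pick 2 [4->2 ok]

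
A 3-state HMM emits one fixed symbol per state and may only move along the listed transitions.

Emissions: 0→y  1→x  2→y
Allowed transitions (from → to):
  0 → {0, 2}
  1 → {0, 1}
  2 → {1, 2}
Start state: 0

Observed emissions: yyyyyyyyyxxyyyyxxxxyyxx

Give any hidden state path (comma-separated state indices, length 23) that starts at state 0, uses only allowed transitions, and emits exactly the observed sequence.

0,0,0,0,0,0,2,2,2,1,1,0,0,2,2,1,1,1,1,0,2,1,1

  pos 0: y in {0,2}, choose 0; start
  pos 1: y in {0,2}, choose 0; 0->0 ok
  pos 2: y in {0,2}, choose 0; 0->0 ok
  pos 3: y in {0,2}, choose 0; 0->0 ok
  pos 4: y in {0,2}, choose 0; 0->0 ok
  pos 5: y in {0,2}, choose 0; 0->0 ok
  pos 6: y in {0,2}, choose 2; 0->2 ok
  pos 7: y in {0,2}, choose 2; 2->2 ok
  pos 8: y in {0,2}, choose 2; 2->2 ok
  pos 9: x in {1}, choose 1; 2->1 ok
  pos 10: x in {1}, choose 1; 1->1 ok
  pos 11: y in {0,2}, choose 0; 1->0 ok
  pos 12: y in {0,2}, choose 0; 0->0 ok
  pos 13: y in {0,2}, choose 2; 0->2 ok
  pos 14: y in {0,2}, choose 2; 2->2 ok
  pos 15: x in {1}, choose 1; 2->1 ok
  pos 16: x in {1}, choose 1; 1->1 ok
  pos 17: x in {1}, choose 1; 1->1 ok
  pos 18: x in {1}, choose 1; 1->1 ok
  pos 19: y in {0,2}, choose 0; 1->0 ok
  pos 20: y in {0,2}, choose 2; 0->2 ok
  pos 21: x in {1}, choose 1; 2->1 ok
  pos 22: x in {1}, choose 1; 1->1 ok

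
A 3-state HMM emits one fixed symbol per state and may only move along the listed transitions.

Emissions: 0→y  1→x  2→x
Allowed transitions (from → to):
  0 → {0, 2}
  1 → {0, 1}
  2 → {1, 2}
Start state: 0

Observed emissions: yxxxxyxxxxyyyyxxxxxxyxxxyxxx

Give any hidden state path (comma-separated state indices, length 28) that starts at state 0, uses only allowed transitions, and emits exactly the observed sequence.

0,2,1,1,1,0,2,2,1,1,0,0,0,0,2,2,2,2,2,1,0,2,1,1,0,2,2,1

  t0 'y' -> {0}, take 0 (start)
  t1 'x' -> {1,2}, take 2 (0->2 ok)
  t2 'x' -> {1,2}, take 1 (2->1 ok)
  t3 'x' -> {1,2}, take 1 (1->1 ok)
  t4 'x' -> {1,2}, take 1 (1->1 ok)
  t5 'y' -> {0}, take 0 (1->0 ok)
  t6 'x' -> {1,2}, take 2 (0->2 ok)
  t7 'x' -> {1,2}, take 2 (2->2 ok)
  t8 'x' -> {1,2}, take 1 (2->1 ok)
  t9 'x' -> {1,2}, take 1 (1->1 ok)
  t10 'y' -> {0}, take 0 (1->0 ok)
  t11 'y' -> {0}, take 0 (0->0 ok)
  t12 'y' -> {0}, take 0 (0->0 ok)
  t13 'y' -> {0}, take 0 (0->0 ok)
  t14 'x' -> {1,2}, take 2 (0->2 ok)
  t15 'x' -> {1,2}, take 2 (2->2 ok)
  t16 'x' -> {1,2}, take 2 (2->2 ok)
  t17 'x' -> {1,2}, take 2 (2->2 ok)
  t18 'x' -> {1,2}, take 2 (2->2 ok)
  t19 'x' -> {1,2}, take 1 (2->1 ok)
  t20 'y' -> {0}, take 0 (1->0 ok)
  t21 'x' -> {1,2}, take 2 (0->2 ok)
  t22 'x' -> {1,2}, take 1 (2->1 ok)
  t23 'x' -> {1,2}, take 1 (1->1 ok)
  t24 'y' -> {0}, take 0 (1->0 ok)
  t25 'x' -> {1,2}, take 2 (0->2 ok)
  t26 'x' -> {1,2}, take 2 (2->2 ok)
  t27 'x' -> {1,2}, take 1 (2->1 ok)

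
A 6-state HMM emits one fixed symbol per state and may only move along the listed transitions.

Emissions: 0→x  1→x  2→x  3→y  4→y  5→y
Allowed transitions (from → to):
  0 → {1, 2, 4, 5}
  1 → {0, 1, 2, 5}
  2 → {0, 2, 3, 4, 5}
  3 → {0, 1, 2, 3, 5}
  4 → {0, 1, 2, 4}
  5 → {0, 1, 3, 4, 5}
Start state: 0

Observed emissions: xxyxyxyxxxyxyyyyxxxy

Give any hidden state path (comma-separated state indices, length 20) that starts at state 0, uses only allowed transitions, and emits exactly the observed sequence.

  0: obs=x cand={0,1,2} pick 0 [start]
  1: obs=x cand={0,1,2} pick 2 [0->2 ok]
  2: obs=y cand={3,4,5} pick 5 [2->5 ok]
  3: obs=x cand={0,1,2} pick 0 [5->0 ok]
  4: obs=y cand={3,4,5} pick 5 [0->5 ok]
  5: obs=x cand={0,1,2} pick 1 [5->1 ok]
  6: obs=y cand={3,4,5} pick 5 [1->5 ok]
  7: obs=x cand={0,1,2} pick 0 [5->0 ok]
  8: obs=x cand={0,1,2} pick 1 [0->1 ok]
  9: obs=x cand={0,1,2} pick 0 [1->0 ok]
  10: obs=y cand={3,4,5} pick 4 [0->4 ok]
  11: obs=x cand={0,1,2} pick 1 [4->1 ok]
  12: obs=y cand={3,4,5} pick 5 [1->5 ok]
  13: obs=y cand={3,4,5} pick 5 [5->5 ok]
  14: obs=y cand={3,4,5} pick 5 [5->5 ok]
  15: obs=y cand={3,4,5} pick 4 [5->4 ok]
  16: obs=x cand={0,1,2} pick 0 [4->0 ok]
  17: obs=x cand={0,1,2} pick 2 [0->2 ok]
  18: obs=x cand={0,1,2} pick 2 [2->2 ok]
  19: obs=y cand={3,4,5} pick 5 [2->5 ok]

0,2,5,0,5,1,5,0,1,0,4,1,5,5,5,4,0,2,2,5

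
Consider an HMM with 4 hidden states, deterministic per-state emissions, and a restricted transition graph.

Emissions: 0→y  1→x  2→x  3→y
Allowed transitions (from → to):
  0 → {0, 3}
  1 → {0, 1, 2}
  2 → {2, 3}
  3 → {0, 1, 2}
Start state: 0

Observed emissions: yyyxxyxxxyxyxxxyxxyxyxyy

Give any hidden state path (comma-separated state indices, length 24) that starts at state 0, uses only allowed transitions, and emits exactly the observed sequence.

0,0,3,2,2,3,1,1,2,3,2,3,2,2,2,3,1,2,3,2,3,1,0,3

  pos 0: y in {0,3}, choose 0; start
  pos 1: y in {0,3}, choose 0; 0->0 ok
  pos 2: y in {0,3}, choose 3; 0->3 ok
  pos 3: x in {1,2}, choose 2; 3->2 ok
  pos 4: x in {1,2}, choose 2; 2->2 ok
  pos 5: y in {0,3}, choose 3; 2->3 ok
  pos 6: x in {1,2}, choose 1; 3->1 ok
  pos 7: x in {1,2}, choose 1; 1->1 ok
  pos 8: x in {1,2}, choose 2; 1->2 ok
  pos 9: y in {0,3}, choose 3; 2->3 ok
  pos 10: x in {1,2}, choose 2; 3->2 ok
  pos 11: y in {0,3}, choose 3; 2->3 ok
  pos 12: x in {1,2}, choose 2; 3->2 ok
  pos 13: x in {1,2}, choose 2; 2->2 ok
  pos 14: x in {1,2}, choose 2; 2->2 ok
  pos 15: y in {0,3}, choose 3; 2->3 ok
  pos 16: x in {1,2}, choose 1; 3->1 ok
  pos 17: x in {1,2}, choose 2; 1->2 ok
  pos 18: y in {0,3}, choose 3; 2->3 ok
  pos 19: x in {1,2}, choose 2; 3->2 ok
  pos 20: y in {0,3}, choose 3; 2->3 ok
  pos 21: x in {1,2}, choose 1; 3->1 ok
  pos 22: y in {0,3}, choose 0; 1->0 ok
  pos 23: y in {0,3}, choose 3; 0->3 ok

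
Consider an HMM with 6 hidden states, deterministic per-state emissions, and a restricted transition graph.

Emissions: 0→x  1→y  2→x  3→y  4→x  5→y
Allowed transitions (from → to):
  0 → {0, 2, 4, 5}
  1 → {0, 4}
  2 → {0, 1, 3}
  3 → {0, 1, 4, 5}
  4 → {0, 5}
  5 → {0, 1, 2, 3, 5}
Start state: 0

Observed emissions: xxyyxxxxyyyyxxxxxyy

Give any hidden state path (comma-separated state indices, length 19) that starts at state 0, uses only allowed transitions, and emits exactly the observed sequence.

0,0,5,3,0,0,0,4,5,5,5,3,0,0,4,0,4,5,3

  0: obs=x cand={0,2,4} pick 0 [start]
  1: obs=x cand={0,2,4} pick 0 [0->0 ok]
  2: obs=y cand={1,3,5} pick 5 [0->5 ok]
  3: obs=y cand={1,3,5} pick 3 [5->3 ok]
  4: obs=x cand={0,2,4} pick 0 [3->0 ok]
  5: obs=x cand={0,2,4} pick 0 [0->0 ok]
  6: obs=x cand={0,2,4} pick 0 [0->0 ok]
  7: obs=x cand={0,2,4} pick 4 [0->4 ok]
  8: obs=y cand={1,3,5} pick 5 [4->5 ok]
  9: obs=y cand={1,3,5} pick 5 [5->5 ok]
  10: obs=y cand={1,3,5} pick 5 [5->5 ok]
  11: obs=y cand={1,3,5} pick 3 [5->3 ok]
  12: obs=x cand={0,2,4} pick 0 [3->0 ok]
  13: obs=x cand={0,2,4} pick 0 [0->0 ok]
  14: obs=x cand={0,2,4} pick 4 [0->4 ok]
  15: obs=x cand={0,2,4} pick 0 [4->0 ok]
  16: obs=x cand={0,2,4} pick 4 [0->4 ok]
  17: obs=y cand={1,3,5} pick 5 [4->5 ok]
  18: obs=y cand={1,3,5} pick 3 [5->3 ok]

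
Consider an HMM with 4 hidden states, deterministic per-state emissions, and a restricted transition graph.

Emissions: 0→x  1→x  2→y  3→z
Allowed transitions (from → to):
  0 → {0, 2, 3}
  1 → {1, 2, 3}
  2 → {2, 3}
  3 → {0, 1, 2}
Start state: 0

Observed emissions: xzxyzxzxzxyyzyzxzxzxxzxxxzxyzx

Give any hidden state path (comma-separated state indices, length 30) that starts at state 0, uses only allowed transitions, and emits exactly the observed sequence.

0,3,0,2,3,1,3,1,3,0,2,2,3,2,3,0,3,1,3,1,1,3,0,0,0,3,1,2,3,1

  t0 'x' -> {0,1}, take 0 (start)
  t1 'z' -> {3}, take 3 (0->3 ok)
  t2 'x' -> {0,1}, take 0 (3->0 ok)
  t3 'y' -> {2}, take 2 (0->2 ok)
  t4 'z' -> {3}, take 3 (2->3 ok)
  t5 'x' -> {0,1}, take 1 (3->1 ok)
  t6 'z' -> {3}, take 3 (1->3 ok)
  t7 'x' -> {0,1}, take 1 (3->1 ok)
  t8 'z' -> {3}, take 3 (1->3 ok)
  t9 'x' -> {0,1}, take 0 (3->0 ok)
  t10 'y' -> {2}, take 2 (0->2 ok)
  t11 'y' -> {2}, take 2 (2->2 ok)
  t12 'z' -> {3}, take 3 (2->3 ok)
  t13 'y' -> {2}, take 2 (3->2 ok)
  t14 'z' -> {3}, take 3 (2->3 ok)
  t15 'x' -> {0,1}, take 0 (3->0 ok)
  t16 'z' -> {3}, take 3 (0->3 ok)
  t17 'x' -> {0,1}, take 1 (3->1 ok)
  t18 'z' -> {3}, take 3 (1->3 ok)
  t19 'x' -> {0,1}, take 1 (3->1 ok)
  t20 'x' -> {0,1}, take 1 (1->1 ok)
  t21 'z' -> {3}, take 3 (1->3 ok)
  t22 'x' -> {0,1}, take 0 (3->0 ok)
  t23 'x' -> {0,1}, take 0 (0->0 ok)
  t24 'x' -> {0,1}, take 0 (0->0 ok)
  t25 'z' -> {3}, take 3 (0->3 ok)
  t26 'x' -> {0,1}, take 1 (3->1 ok)
  t27 'y' -> {2}, take 2 (1->2 ok)
  t28 'z' -> {3}, take 3 (2->3 ok)
  t29 'x' -> {0,1}, take 1 (3->1 ok)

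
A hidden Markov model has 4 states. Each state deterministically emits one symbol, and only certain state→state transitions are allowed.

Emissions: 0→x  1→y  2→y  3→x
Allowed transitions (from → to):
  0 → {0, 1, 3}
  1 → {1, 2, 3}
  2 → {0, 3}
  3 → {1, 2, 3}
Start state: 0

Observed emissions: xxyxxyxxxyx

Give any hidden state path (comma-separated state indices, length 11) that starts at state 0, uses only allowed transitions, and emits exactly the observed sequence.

  0: obs=x cand={0,3} pick 0 [start]
  1: obs=x cand={0,3} pick 3 [0->3 ok]
  2: obs=y cand={1,2} pick 2 [3->2 ok]
  3: obs=x cand={0,3} pick 0 [2->0 ok]
  4: obs=x cand={0,3} pick 3 [0->3 ok]
  5: obs=y cand={1,2} pick 2 [3->2 ok]
  6: obs=x cand={0,3} pick 3 [2->3 ok]
  7: obs=x cand={0,3} pick 3 [3->3 ok]
  8: obs=x cand={0,3} pick 3 [3->3 ok]
  9: obs=y cand={1,2} pick 2 [3->2 ok]
  10: obs=x cand={0,3} pick 0 [2->0 ok]

0,3,2,0,3,2,3,3,3,2,0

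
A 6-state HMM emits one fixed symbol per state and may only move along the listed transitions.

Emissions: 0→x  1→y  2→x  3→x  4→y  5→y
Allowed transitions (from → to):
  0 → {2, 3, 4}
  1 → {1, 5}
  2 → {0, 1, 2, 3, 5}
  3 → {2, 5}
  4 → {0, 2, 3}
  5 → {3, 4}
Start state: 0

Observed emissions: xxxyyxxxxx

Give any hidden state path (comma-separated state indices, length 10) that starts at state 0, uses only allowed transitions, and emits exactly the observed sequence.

  [0] x  {0,2,3}  => 0  start
  [1] x  {0,2,3}  => 2  0->2 ok
  [2] x  {0,2,3}  => 3  2->3 ok
  [3] y  {1,4,5}  => 5  3->5 ok
  [4] y  {1,4,5}  => 4  5->4 ok
  [5] x  {0,2,3}  => 3  4->3 ok
  [6] x  {0,2,3}  => 2  3->2 ok
  [7] x  {0,2,3}  => 3  2->3 ok
  [8] x  {0,2,3}  => 2  3->2 ok
  [9] x  {0,2,3}  => 2  2->2 ok

0,2,3,5,4,3,2,3,2,2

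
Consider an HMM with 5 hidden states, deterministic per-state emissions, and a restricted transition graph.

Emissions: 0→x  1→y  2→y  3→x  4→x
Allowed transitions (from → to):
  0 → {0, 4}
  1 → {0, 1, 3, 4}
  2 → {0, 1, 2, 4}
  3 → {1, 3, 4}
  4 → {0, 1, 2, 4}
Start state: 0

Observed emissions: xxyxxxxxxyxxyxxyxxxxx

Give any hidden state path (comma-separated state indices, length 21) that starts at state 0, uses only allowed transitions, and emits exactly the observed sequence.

0,4,1,0,0,0,0,0,4,2,0,4,1,3,3,1,3,4,4,0,0

  t0 'x' -> {0,3,4}, take 0 (start)
  t1 'x' -> {0,3,4}, take 4 (0->4 ok)
  t2 'y' -> {1,2}, take 1 (4->1 ok)
  t3 'x' -> {0,3,4}, take 0 (1->0 ok)
  t4 'x' -> {0,3,4}, take 0 (0->0 ok)
  t5 'x' -> {0,3,4}, take 0 (0->0 ok)
  t6 'x' -> {0,3,4}, take 0 (0->0 ok)
  t7 'x' -> {0,3,4}, take 0 (0->0 ok)
  t8 'x' -> {0,3,4}, take 4 (0->4 ok)
  t9 'y' -> {1,2}, take 2 (4->2 ok)
  t10 'x' -> {0,3,4}, take 0 (2->0 ok)
  t11 'x' -> {0,3,4}, take 4 (0->4 ok)
  t12 'y' -> {1,2}, take 1 (4->1 ok)
  t13 'x' -> {0,3,4}, take 3 (1->3 ok)
  t14 'x' -> {0,3,4}, take 3 (3->3 ok)
  t15 'y' -> {1,2}, take 1 (3->1 ok)
  t16 'x' -> {0,3,4}, take 3 (1->3 ok)
  t17 'x' -> {0,3,4}, take 4 (3->4 ok)
  t18 'x' -> {0,3,4}, take 4 (4->4 ok)
  t19 'x' -> {0,3,4}, take 0 (4->0 ok)
  t20 'x' -> {0,3,4}, take 0 (0->0 ok)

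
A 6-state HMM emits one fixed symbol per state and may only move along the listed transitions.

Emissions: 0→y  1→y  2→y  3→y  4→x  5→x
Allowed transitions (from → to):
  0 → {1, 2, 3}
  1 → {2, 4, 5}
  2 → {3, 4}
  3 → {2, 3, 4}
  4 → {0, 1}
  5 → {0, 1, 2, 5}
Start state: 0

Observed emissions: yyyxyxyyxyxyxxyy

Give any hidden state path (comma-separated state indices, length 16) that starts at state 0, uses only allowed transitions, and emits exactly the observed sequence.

0,1,2,4,1,5,1,2,4,1,4,1,5,5,1,2

  [0] y  {0,1,2,3}  => 0  start
  [1] y  {0,1,2,3}  => 1  0->1 ok
  [2] y  {0,1,2,3}  => 2  1->2 ok
  [3] x  {4,5}  => 4  2->4 ok
  [4] y  {0,1,2,3}  => 1  4->1 ok
  [5] x  {4,5}  => 5  1->5 ok
  [6] y  {0,1,2,3}  => 1  5->1 ok
  [7] y  {0,1,2,3}  => 2  1->2 ok
  [8] x  {4,5}  => 4  2->4 ok
  [9] y  {0,1,2,3}  => 1  4->1 ok
  [10] x  {4,5}  => 4  1->4 ok
  [11] y  {0,1,2,3}  => 1  4->1 ok
  [12] x  {4,5}  => 5  1->5 ok
  [13] x  {4,5}  => 5  5->5 ok
  [14] y  {0,1,2,3}  => 1  5->1 ok
  [15] y  {0,1,2,3}  => 2  1->2 ok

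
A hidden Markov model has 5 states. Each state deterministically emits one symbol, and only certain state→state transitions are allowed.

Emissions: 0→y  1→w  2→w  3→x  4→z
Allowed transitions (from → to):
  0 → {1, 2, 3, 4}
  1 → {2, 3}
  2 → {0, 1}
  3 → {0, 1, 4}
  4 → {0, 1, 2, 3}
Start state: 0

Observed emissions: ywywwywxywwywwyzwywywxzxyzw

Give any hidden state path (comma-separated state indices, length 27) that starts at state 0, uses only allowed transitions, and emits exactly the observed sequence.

0,2,0,1,2,0,1,3,0,1,2,0,1,2,0,4,2,0,2,0,1,3,4,3,0,4,2

  pos 0: y in {0}, choose 0; start
  pos 1: w in {1,2}, choose 2; 0->2 ok
  pos 2: y in {0}, choose 0; 2->0 ok
  pos 3: w in {1,2}, choose 1; 0->1 ok
  pos 4: w in {1,2}, choose 2; 1->2 ok
  pos 5: y in {0}, choose 0; 2->0 ok
  pos 6: w in {1,2}, choose 1; 0->1 ok
  pos 7: x in {3}, choose 3; 1->3 ok
  pos 8: y in {0}, choose 0; 3->0 ok
  pos 9: w in {1,2}, choose 1; 0->1 ok
  pos 10: w in {1,2}, choose 2; 1->2 ok
  pos 11: y in {0}, choose 0; 2->0 ok
  pos 12: w in {1,2}, choose 1; 0->1 ok
  pos 13: w in {1,2}, choose 2; 1->2 ok
  pos 14: y in {0}, choose 0; 2->0 ok
  pos 15: z in {4}, choose 4; 0->4 ok
  pos 16: w in {1,2}, choose 2; 4->2 ok
  pos 17: y in {0}, choose 0; 2->0 ok
  pos 18: w in {1,2}, choose 2; 0->2 ok
  pos 19: y in {0}, choose 0; 2->0 ok
  pos 20: w in {1,2}, choose 1; 0->1 ok
  pos 21: x in {3}, choose 3; 1->3 ok
  pos 22: z in {4}, choose 4; 3->4 ok
  pos 23: x in {3}, choose 3; 4->3 ok
  pos 24: y in {0}, choose 0; 3->0 ok
  pos 25: z in {4}, choose 4; 0->4 ok
  pos 26: w in {1,2}, choose 2; 4->2 ok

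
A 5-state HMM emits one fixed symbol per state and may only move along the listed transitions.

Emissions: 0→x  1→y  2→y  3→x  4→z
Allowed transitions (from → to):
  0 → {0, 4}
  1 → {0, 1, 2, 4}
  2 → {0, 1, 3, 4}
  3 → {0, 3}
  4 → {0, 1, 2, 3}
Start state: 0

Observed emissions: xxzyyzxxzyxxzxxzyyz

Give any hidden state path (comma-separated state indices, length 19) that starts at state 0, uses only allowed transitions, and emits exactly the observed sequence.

  t0 'x' -> {0,3}, take 0 (start)
  t1 'x' -> {0,3}, take 0 (0->0 ok)
  t2 'z' -> {4}, take 4 (0->4 ok)
  t3 'y' -> {1,2}, take 1 (4->1 ok)
  t4 'y' -> {1,2}, take 1 (1->1 ok)
  t5 'z' -> {4}, take 4 (1->4 ok)
  t6 'x' -> {0,3}, take 3 (4->3 ok)
  t7 'x' -> {0,3}, take 0 (3->0 ok)
  t8 'z' -> {4}, take 4 (0->4 ok)
  t9 'y' -> {1,2}, take 2 (4->2 ok)
  t10 'x' -> {0,3}, take 3 (2->3 ok)
  t11 'x' -> {0,3}, take 0 (3->0 ok)
  t12 'z' -> {4}, take 4 (0->4 ok)
  t13 'x' -> {0,3}, take 0 (4->0 ok)
  t14 'x' -> {0,3}, take 0 (0->0 ok)
  t15 'z' -> {4}, take 4 (0->4 ok)
  t16 'y' -> {1,2}, take 1 (4->1 ok)
  t17 'y' -> {1,2}, take 1 (1->1 ok)
  t18 'z' -> {4}, take 4 (1->4 ok)

0,0,4,1,1,4,3,0,4,2,3,0,4,0,0,4,1,1,4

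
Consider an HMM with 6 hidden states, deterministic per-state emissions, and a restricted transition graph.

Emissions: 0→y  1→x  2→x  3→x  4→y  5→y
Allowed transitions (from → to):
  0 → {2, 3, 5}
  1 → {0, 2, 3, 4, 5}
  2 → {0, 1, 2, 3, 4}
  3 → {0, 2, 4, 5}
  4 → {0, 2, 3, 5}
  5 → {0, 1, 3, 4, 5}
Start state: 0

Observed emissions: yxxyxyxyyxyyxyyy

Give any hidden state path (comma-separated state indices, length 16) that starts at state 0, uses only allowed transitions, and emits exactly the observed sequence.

0,2,2,0,3,5,3,4,0,3,0,5,1,4,0,5

  [0] y  {0,4,5}  => 0  start
  [1] x  {1,2,3}  => 2  0->2 ok
  [2] x  {1,2,3}  => 2  2->2 ok
  [3] y  {0,4,5}  => 0  2->0 ok
  [4] x  {1,2,3}  => 3  0->3 ok
  [5] y  {0,4,5}  => 5  3->5 ok
  [6] x  {1,2,3}  => 3  5->3 ok
  [7] y  {0,4,5}  => 4  3->4 ok
  [8] y  {0,4,5}  => 0  4->0 ok
  [9] x  {1,2,3}  => 3  0->3 ok
  [10] y  {0,4,5}  => 0  3->0 ok
  [11] y  {0,4,5}  => 5  0->5 ok
  [12] x  {1,2,3}  => 1  5->1 ok
  [13] y  {0,4,5}  => 4  1->4 ok
  [14] y  {0,4,5}  => 0  4->0 ok
  [15] y  {0,4,5}  => 5  0->5 ok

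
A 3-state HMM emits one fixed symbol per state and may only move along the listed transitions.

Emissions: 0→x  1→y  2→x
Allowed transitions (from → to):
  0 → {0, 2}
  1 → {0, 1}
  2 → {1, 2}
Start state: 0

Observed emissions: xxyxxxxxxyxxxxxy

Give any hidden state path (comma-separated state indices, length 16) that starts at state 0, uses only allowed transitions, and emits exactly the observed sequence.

  0: obs=x cand={0,2} pick 0 [start]
  1: obs=x cand={0,2} pick 2 [0->2 ok]
  2: obs=y cand={1} pick 1 [2->1 ok]
  3: obs=x cand={0,2} pick 0 [1->0 ok]
  4: obs=x cand={0,2} pick 0 [0->0 ok]
  5: obs=x cand={0,2} pick 0 [0->0 ok]
  6: obs=x cand={0,2} pick 0 [0->0 ok]
  7: obs=x cand={0,2} pick 0 [0->0 ok]
  8: obs=x cand={0,2} pick 2 [0->2 ok]
  9: obs=y cand={1} pick 1 [2->1 ok]
  10: obs=x cand={0,2} pick 0 [1->0 ok]
  11: obs=x cand={0,2} pick 0 [0->0 ok]
  12: obs=x cand={0,2} pick 2 [0->2 ok]
  13: obs=x cand={0,2} pick 2 [2->2 ok]
  14: obs=x cand={0,2} pick 2 [2->2 ok]
  15: obs=y cand={1} pick 1 [2->1 ok]

0,2,1,0,0,0,0,0,2,1,0,0,2,2,2,1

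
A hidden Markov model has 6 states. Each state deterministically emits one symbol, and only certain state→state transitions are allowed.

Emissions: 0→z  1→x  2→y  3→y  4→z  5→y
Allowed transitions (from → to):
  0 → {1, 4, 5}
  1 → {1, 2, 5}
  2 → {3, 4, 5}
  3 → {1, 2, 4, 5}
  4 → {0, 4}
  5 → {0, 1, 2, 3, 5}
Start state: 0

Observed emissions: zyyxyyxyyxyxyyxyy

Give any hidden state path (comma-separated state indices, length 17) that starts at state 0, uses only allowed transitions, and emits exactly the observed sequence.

  0: obs=z cand={0,4} pick 0 [start]
  1: obs=y cand={2,3,5} pick 5 [0->5 ok]
  2: obs=y cand={2,3,5} pick 5 [5->5 ok]
  3: obs=x cand={1} pick 1 [5->1 ok]
  4: obs=y cand={2,3,5} pick 2 [1->2 ok]
  5: obs=y cand={2,3,5} pick 3 [2->3 ok]
  6: obs=x cand={1} pick 1 [3->1 ok]
  7: obs=y cand={2,3,5} pick 2 [1->2 ok]
  8: obs=y cand={2,3,5} pick 3 [2->3 ok]
  9: obs=x cand={1} pick 1 [3->1 ok]
  10: obs=y cand={2,3,5} pick 5 [1->5 ok]
  11: obs=x cand={1} pick 1 [5->1 ok]
  12: obs=y cand={2,3,5} pick 2 [1->2 ok]
  13: obs=y cand={2,3,5} pick 3 [2->3 ok]
  14: obs=x cand={1} pick 1 [3->1 ok]
  15: obs=y cand={2,3,5} pick 5 [1->5 ok]
  16: obs=y cand={2,3,5} pick 2 [5->2 ok]

0,5,5,1,2,3,1,2,3,1,5,1,2,3,1,5,2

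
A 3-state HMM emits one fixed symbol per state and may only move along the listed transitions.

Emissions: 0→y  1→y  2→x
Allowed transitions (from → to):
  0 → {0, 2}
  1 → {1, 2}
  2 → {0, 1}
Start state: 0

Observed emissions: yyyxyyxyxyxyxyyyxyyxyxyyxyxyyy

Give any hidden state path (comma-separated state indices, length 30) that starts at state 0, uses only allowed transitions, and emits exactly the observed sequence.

  pos 0: y in {0,1}, choose 0; start
  pos 1: y in {0,1}, choose 0; 0->0 ok
  pos 2: y in {0,1}, choose 0; 0->0 ok
  pos 3: x in {2}, choose 2; 0->2 ok
  pos 4: y in {0,1}, choose 1; 2->1 ok
  pos 5: y in {0,1}, choose 1; 1->1 ok
  pos 6: x in {2}, choose 2; 1->2 ok
  pos 7: y in {0,1}, choose 1; 2->1 ok
  pos 8: x in {2}, choose 2; 1->2 ok
  pos 9: y in {0,1}, choose 1; 2->1 ok
  pos 10: x in {2}, choose 2; 1->2 ok
  pos 11: y in {0,1}, choose 1; 2->1 ok
  pos 12: x in {2}, choose 2; 1->2 ok
  pos 13: y in {0,1}, choose 0; 2->0 ok
  pos 14: y in {0,1}, choose 0; 0->0 ok
  pos 15: y in {0,1}, choose 0; 0->0 ok
  pos 16: x in {2}, choose 2; 0->2 ok
  pos 17: y in {0,1}, choose 0; 2->0 ok
  pos 18: y in {0,1}, choose 0; 0->0 ok
  pos 19: x in {2}, choose 2; 0->2 ok
  pos 20: y in {0,1}, choose 0; 2->0 ok
  pos 21: x in {2}, choose 2; 0->2 ok
  pos 22: y in {0,1}, choose 1; 2->1 ok
  pos 23: y in {0,1}, choose 1; 1->1 ok
  pos 24: x in {2}, choose 2; 1->2 ok
  pos 25: y in {0,1}, choose 0; 2->0 ok
  pos 26: x in {2}, choose 2; 0->2 ok
  pos 27: y in {0,1}, choose 1; 2->1 ok
  pos 28: y in {0,1}, choose 1; 1->1 ok
  pos 29: y in {0,1}, choose 1; 1->1 ok

0,0,0,2,1,1,2,1,2,1,2,1,2,0,0,0,2,0,0,2,0,2,1,1,2,0,2,1,1,1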